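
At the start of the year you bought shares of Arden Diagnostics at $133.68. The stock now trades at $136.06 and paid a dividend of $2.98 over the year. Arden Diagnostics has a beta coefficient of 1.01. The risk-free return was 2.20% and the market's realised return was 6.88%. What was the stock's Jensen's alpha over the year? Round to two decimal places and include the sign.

-2.92%

Realised HPR = (P1 + D1 − P0) / P0 = (136.06 + 2.98 − 133.68) / 133.68 = 5.36 / 133.68 = 4.0096%
MRP = 6.88% − 2.20% = 4.68%
CAPM required = R_f + β·MRP = 2.20% + 1.01 × 4.68% = 6.9268%
α = realised − required = 4.0096% − 6.9268% = -2.92%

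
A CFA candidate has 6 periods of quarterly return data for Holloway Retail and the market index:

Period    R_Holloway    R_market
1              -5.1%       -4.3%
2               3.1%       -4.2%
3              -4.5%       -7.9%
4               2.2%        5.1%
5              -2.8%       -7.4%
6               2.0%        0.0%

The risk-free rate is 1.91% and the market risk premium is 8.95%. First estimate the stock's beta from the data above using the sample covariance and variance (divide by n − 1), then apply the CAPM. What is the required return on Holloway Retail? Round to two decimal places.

Mean R_i = (-5.1 + 3.1 − 4.5 + 2.2 − 2.8 + 2.0) / 6 = -0.8500%
Mean R_m = (-4.3 − 4.2 − 7.9 + 5.1 − 7.4 + 0.0) / 6 = -3.1167%
Σ(R_i − R̄_i)(R_m − R̄_m) = 60.5050  ⇒  Cov = 60.5050 / 5 = 12.1010
Σ(R_m − R̄_m)² = 121.0283  ⇒  Var(R_m) = 121.0283 / 5 = 24.2057
β = Cov / Var(R_m) = 12.1010 / 24.2057 = 0.4999
E(R) = R_f + β × MRP = 1.91% + 0.4999 × 8.95% = 6.38%

6.38%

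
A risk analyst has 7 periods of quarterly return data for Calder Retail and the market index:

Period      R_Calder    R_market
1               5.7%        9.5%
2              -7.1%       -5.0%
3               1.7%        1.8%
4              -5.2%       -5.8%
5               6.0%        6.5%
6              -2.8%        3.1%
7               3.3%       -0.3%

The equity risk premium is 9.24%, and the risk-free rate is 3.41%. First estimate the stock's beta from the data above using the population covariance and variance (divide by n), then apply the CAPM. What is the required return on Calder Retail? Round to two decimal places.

10.69%

Mean R_i = (5.7 − 7.1 + 1.7 − 5.2 + 6.0 − 2.8 + 3.3) / 7 = 0.2286%
Mean R_m = (9.5 − 5.0 + 1.8 − 5.8 + 6.5 + 3.1 − 0.3) / 7 = 1.4000%
Σ(R_i − R̄_i)(R_m − R̄_m) = 149.9600  ⇒  Cov = 149.9600 / 7 = 21.4229
Σ(R_m − R̄_m)² = 190.3600  ⇒  Var(R_m) = 190.3600 / 7 = 27.1943
β = Cov / Var(R_m) = 21.4229 / 27.1943 = 0.7878
E(R) = R_f + β × MRP = 3.41% + 0.7878 × 9.24% = 10.69%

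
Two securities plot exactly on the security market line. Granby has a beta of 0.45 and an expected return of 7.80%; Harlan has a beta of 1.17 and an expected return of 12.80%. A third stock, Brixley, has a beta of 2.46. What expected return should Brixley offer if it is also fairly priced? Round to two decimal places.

21.76%

MRP (SML slope) = (12.80% − 7.80%) / (1.17 − 0.45) = 5.00% / 0.72 = 6.9444%
R_f (intercept) = 7.80% − 0.45 × 6.9444% = 4.6750%
E(R_Brixley) = R_f + β × MRP = 4.6750% + 2.46 × 6.9444% = 21.76%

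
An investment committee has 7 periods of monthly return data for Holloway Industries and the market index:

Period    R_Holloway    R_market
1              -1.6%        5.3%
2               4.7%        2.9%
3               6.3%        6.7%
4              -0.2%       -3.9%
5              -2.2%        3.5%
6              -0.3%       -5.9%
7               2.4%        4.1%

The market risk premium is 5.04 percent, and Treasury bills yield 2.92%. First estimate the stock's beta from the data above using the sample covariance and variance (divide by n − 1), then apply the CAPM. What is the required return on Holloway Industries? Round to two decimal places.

4.22%

Mean R_i = (-1.6 + 4.7 + 6.3 − 0.2 − 2.2 − 0.3 + 2.4) / 7 = 1.3000%
Mean R_m = (5.3 + 2.9 + 6.7 − 3.9 + 3.5 − 5.9 + 4.1) / 7 = 1.8143%
Σ(R_i − R̄_i)(R_m − R̄_m) = 35.5400  ⇒  Cov = 35.5400 / 6 = 5.9233
Σ(R_m − R̄_m)² = 137.4286  ⇒  Var(R_m) = 137.4286 / 6 = 22.9048
β = Cov / Var(R_m) = 5.9233 / 22.9048 = 0.2586
E(R) = R_f + β × MRP = 2.92% + 0.2586 × 5.04% = 4.22%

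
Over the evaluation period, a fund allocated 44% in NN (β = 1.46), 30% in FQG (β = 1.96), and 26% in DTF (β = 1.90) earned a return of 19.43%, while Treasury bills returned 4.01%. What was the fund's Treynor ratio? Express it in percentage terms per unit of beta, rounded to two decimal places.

8.94%

β_P = 0.44×1.46 + 0.30×1.96 + 0.26×1.90 = 1.7244
Treynor = (R_P − R_f) / β_P = (19.43% − 4.01%) / 1.7244 = 15.42% / 1.7244 = 8.94%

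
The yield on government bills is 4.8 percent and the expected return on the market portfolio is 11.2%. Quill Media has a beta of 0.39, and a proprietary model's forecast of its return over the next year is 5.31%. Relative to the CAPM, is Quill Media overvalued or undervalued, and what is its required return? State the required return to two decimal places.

MRP = 11.2% − 4.8% = 6.40%
Required return = R_f + β·MRP = 4.8% + 0.39 × 6.4% = 7.30%
Forecast 5.31% < required 7.30% → the stock plots below the SML → overvalued.

Overvalued; required return 7.30%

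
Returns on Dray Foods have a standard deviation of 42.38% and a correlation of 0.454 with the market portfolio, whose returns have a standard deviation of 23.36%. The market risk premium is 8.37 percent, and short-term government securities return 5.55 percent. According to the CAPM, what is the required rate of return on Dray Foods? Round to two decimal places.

12.44%

β = ρ × σ_i / σ_m = 0.454 × 42.38% / 23.36% = 0.8237
E(R) = 5.55% + 0.8237 × 8.37% = 12.44%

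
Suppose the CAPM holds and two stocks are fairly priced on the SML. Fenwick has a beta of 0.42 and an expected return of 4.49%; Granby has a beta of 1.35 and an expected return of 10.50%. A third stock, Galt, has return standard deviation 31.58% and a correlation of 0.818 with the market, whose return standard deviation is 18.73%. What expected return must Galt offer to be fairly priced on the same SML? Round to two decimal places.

MRP = (10.50% − 4.49%) / (1.35 − 0.42) = 6.4624%
R_f = 4.49% − 0.42 × 6.4624% = 1.7758%
β_Galt = ρ·σ_i/σ_m = 0.818 × 31.58 / 18.73 = 1.3792
E(R_Galt) = R_f + β × MRP = 1.7758% + 1.3792 × 6.4624% = 10.69%

10.69%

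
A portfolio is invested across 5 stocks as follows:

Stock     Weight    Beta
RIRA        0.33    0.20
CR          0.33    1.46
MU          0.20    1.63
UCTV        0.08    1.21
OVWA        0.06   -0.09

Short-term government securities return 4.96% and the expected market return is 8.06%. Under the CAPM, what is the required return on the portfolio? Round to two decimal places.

β_P = Σ w_i β_i = 0.33×0.20 + 0.33×1.46 + 0.20×1.63 + 0.08×1.21 + 0.06×-0.09 = 0.9652
MRP = 8.06% − 4.96% = 3.10%
E(R_P) = R_f + β_P × MRP = 4.96% + 0.9652 × 3.10% = 7.95%

7.95%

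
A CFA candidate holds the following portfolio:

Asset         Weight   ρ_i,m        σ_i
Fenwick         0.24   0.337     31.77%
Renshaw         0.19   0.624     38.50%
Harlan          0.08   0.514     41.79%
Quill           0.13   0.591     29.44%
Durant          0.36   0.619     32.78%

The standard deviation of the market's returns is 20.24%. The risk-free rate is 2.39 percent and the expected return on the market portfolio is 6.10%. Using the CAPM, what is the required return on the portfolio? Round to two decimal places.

β_Fenwick = 0.337 × 31.77% / 20.24% = 0.5290
β_Renshaw = 0.624 × 38.50% / 20.24% = 1.1870
β_Harlan = 0.514 × 41.79% / 20.24% = 1.0613
β_Quill = 0.591 × 29.44% / 20.24% = 0.8596
β_Durant = 0.619 × 32.78% / 20.24% = 1.0025
β_P = Σ w_i β_i = 0.24×0.5290 + 0.19×1.1870 + 0.08×1.0613 + 0.13×0.8596 + 0.36×1.0025 = 0.9100
MRP = 6.10% − 2.39% = 3.71%
E(R_P) = R_f + β_P × MRP = 2.39% + 0.9100 × 3.71% = 5.77%

5.77%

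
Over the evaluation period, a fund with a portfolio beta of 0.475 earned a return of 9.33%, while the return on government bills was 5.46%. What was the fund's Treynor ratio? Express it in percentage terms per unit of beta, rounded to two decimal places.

Treynor = (R_P − R_f) / β_P = (9.33% − 5.46%) / 0.4750 = 3.87% / 0.4750 = 8.15%

8.15%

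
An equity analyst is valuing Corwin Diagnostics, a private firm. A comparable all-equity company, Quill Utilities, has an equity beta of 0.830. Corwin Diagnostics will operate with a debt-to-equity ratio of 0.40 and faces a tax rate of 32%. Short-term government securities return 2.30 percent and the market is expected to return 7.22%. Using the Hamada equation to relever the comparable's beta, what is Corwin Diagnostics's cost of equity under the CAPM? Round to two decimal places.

β_L = β_U × [1 + (1 − t)(D/E)] = 0.830 × [1 + (1 − 0.32) × 0.40]
    = 0.830 × [1 + 0.68 × 0.40] = 0.830 × 1.2720 = 1.0558
MRP = 7.22% − 2.30% = 4.92%
E(R) = R_f + β_L × MRP = 2.30% + 1.0558 × 4.92% = 7.49%

7.49%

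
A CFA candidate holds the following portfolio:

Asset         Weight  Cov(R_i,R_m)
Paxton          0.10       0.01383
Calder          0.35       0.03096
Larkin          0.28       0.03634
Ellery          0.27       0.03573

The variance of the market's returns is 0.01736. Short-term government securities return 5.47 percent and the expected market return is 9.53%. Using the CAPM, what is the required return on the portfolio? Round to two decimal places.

12.96%

β_Paxton = 0.01383 / 0.01736 = 0.7967
β_Calder = 0.03096 / 0.01736 = 1.7834
β_Larkin = 0.03634 / 0.01736 = 2.0933
β_Ellery = 0.03573 / 0.01736 = 2.0582
β_P = Σ w_i β_i = 0.10×0.7967 + 0.35×1.7834 + 0.28×2.0933 + 0.27×2.0582 = 1.8457
MRP = 9.53% − 5.47% = 4.06%
E(R_P) = R_f + β_P × MRP = 5.47% + 1.8457 × 4.06% = 12.96%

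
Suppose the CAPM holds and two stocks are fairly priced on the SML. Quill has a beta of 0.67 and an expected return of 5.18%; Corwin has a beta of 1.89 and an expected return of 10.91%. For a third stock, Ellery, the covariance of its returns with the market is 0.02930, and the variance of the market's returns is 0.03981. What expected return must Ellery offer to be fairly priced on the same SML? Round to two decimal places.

5.49%

MRP = (10.91% − 5.18%) / (1.89 − 0.67) = 4.6967%
R_f = 5.18% − 0.67 × 4.6967% = 2.0332%
β_Ellery = Cov / Var(R_m) = 0.02930 / 0.03981 = 0.7360
E(R_Ellery) = R_f + β × MRP = 2.0332% + 0.7360 × 4.6967% = 5.49%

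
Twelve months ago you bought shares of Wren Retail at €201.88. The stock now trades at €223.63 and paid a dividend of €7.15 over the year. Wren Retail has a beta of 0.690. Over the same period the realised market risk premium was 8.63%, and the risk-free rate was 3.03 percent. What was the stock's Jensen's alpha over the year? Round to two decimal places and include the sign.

+5.33%

Realised HPR = (P1 + D1 − P0) / P0 = (223.63 + 7.15 − 201.88) / 201.88 = 28.90 / 201.88 = 14.3154%
CAPM required = R_f + β·MRP = 3.03% + 0.690 × 8.63% = 8.98470%
α = realised − required = 14.3154% − 8.98470% = +5.33%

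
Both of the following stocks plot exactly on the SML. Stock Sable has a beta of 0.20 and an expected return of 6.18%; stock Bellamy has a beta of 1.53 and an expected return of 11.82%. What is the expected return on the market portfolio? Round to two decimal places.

Both satisfy E(R) = R_f + β·MRP, so the slope of the SML is
MRP = (11.82% − 6.18%) / (1.53 − 0.20) = 5.64% / 1.33 = 4.2406%
R_f = E(R_Sable) − β_Sable·MRP = 6.18% − 0.20 × 4.2406% = 5.3319%
E(R_m) = R_f + MRP = 5.3319% + 4.2406% = 9.57%

9.57%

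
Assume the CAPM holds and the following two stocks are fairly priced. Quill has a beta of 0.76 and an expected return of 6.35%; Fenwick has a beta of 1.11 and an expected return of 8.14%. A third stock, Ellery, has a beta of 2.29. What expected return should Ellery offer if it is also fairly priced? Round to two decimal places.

14.17%

MRP (SML slope) = (8.14% − 6.35%) / (1.11 − 0.76) = 1.79% / 0.35 = 5.1143%
R_f (intercept) = 6.35% − 0.76 × 5.1143% = 2.4631%
E(R_Ellery) = R_f + β × MRP = 2.4631% + 2.29 × 5.1143% = 14.17%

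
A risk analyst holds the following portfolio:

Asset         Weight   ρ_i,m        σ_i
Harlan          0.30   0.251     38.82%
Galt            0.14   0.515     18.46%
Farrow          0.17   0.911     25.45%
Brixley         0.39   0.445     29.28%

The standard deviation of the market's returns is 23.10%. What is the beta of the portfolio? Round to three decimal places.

β_Harlan = 0.251 × 38.82% / 23.10% = 0.4218
β_Galt = 0.515 × 18.46% / 23.10% = 0.4116
β_Farrow = 0.911 × 25.45% / 23.10% = 1.0037
β_Brixley = 0.445 × 29.28% / 23.10% = 0.5641
β_P = Σ w_i β_i = 0.30×0.4218 + 0.14×0.4116 + 0.17×1.0037 + 0.39×0.5641 = 0.5748

0.575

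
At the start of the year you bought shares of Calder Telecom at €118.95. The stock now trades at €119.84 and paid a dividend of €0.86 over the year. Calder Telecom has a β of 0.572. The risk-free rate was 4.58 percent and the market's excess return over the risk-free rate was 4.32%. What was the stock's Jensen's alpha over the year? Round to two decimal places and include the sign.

-5.58%

Realised HPR = (P1 + D1 − P0) / P0 = (119.84 + 0.86 − 118.95) / 118.95 = 1.75 / 118.95 = 1.4712%
CAPM required = R_f + β·MRP = 4.58% + 0.572 × 4.32% = 7.05104%
α = realised − required = 1.4712% − 7.05104% = -5.58%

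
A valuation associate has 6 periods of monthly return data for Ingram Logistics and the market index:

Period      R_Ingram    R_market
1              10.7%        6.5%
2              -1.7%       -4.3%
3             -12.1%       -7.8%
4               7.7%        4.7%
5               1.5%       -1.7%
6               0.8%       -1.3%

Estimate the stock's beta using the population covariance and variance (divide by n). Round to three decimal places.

1.430

Mean R_i = (10.7 − 1.7 − 12.1 + 7.7 + 1.5 + 0.8) / 6 = 1.1500%
Mean R_m = (6.5 − 4.3 − 7.8 + 4.7 − 1.7 − 1.3) / 6 = -0.6500%
Σ(R_i − R̄_i)(R_m − R̄_m) = 208.3250  ⇒  Cov = 208.3250 / 6 = 34.7208
Σ(R_m − R̄_m)² = 145.7150  ⇒  Var(R_m) = 145.7150 / 6 = 24.2858
β = Cov / Var(R_m) = 34.7208 / 24.2858 = 1.4297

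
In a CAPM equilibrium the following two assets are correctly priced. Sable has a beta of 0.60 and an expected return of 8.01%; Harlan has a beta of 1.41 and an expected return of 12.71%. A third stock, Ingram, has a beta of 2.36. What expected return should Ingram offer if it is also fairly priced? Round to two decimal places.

MRP (SML slope) = (12.71% − 8.01%) / (1.41 − 0.60) = 4.70% / 0.81 = 5.8025%
R_f (intercept) = 8.01% − 0.60 × 5.8025% = 4.5285%
E(R_Ingram) = R_f + β × MRP = 4.5285% + 2.36 × 5.8025% = 18.22%

18.22%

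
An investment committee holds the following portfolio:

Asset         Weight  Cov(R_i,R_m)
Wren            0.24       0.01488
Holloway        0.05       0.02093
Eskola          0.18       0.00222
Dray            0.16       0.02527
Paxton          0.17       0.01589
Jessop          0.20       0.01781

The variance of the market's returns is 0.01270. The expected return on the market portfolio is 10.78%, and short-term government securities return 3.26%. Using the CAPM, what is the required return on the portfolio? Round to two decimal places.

12.33%

β_Wren = 0.01488 / 0.01270 = 1.1717
β_Holloway = 0.02093 / 0.01270 = 1.6480
β_Eskola = 0.00222 / 0.01270 = 0.1748
β_Dray = 0.02527 / 0.01270 = 1.9898
β_Paxton = 0.01589 / 0.01270 = 1.2512
β_Jessop = 0.01781 / 0.01270 = 1.4024
β_P = Σ w_i β_i = 0.24×1.1717 + 0.05×1.6480 + 0.18×0.1748 + 0.16×1.9898 + 0.17×1.2512 + 0.20×1.4024 = 1.2066
MRP = 10.78% − 3.26% = 7.52%
E(R_P) = R_f + β_P × MRP = 3.26% + 1.2066 × 7.52% = 12.33%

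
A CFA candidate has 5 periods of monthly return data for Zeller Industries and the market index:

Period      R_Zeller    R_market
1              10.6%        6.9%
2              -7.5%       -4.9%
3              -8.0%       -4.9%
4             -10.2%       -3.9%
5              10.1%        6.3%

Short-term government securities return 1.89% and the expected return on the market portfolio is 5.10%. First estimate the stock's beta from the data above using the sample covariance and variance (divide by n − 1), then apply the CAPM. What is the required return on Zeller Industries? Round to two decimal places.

7.27%

Mean R_i = (10.6 − 7.5 − 8.0 − 10.2 + 10.1) / 5 = -1.0000%
Mean R_m = (6.9 − 4.9 − 4.9 − 3.9 + 6.3) / 5 = -0.1000%
Σ(R_i − R̄_i)(R_m − R̄_m) = 252.0000  ⇒  Cov = 252.0000 / 4 = 63.0000
Σ(R_m − R̄_m)² = 150.4800  ⇒  Var(R_m) = 150.4800 / 4 = 37.6200
β = Cov / Var(R_m) = 63.0000 / 37.6200 = 1.6746
MRP = 5.10% − 1.89% = 3.21%
E(R) = R_f + β × MRP = 1.89% + 1.6746 × 3.21% = 7.27%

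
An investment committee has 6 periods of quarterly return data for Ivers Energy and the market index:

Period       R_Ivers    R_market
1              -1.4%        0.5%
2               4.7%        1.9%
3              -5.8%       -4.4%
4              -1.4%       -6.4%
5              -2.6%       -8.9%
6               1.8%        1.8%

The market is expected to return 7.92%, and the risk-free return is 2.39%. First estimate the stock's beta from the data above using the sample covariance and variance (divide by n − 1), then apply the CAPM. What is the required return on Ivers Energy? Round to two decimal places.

Mean R_i = (-1.4 + 4.7 − 5.8 − 1.4 − 2.6 + 1.8) / 6 = -0.7833%
Mean R_m = (0.5 + 1.9 − 4.4 − 6.4 − 8.9 + 1.8) / 6 = -2.5833%
Σ(R_i − R̄_i)(R_m − R̄_m) = 56.9483  ⇒  Cov = 56.9483 / 5 = 11.3897
Σ(R_m − R̄_m)² = 106.5883  ⇒  Var(R_m) = 106.5883 / 5 = 21.3177
β = Cov / Var(R_m) = 11.3897 / 21.3177 = 0.5343
MRP = 7.92% − 2.39% = 5.53%
E(R) = R_f + β × MRP = 2.39% + 0.5343 × 5.53% = 5.34%

5.34%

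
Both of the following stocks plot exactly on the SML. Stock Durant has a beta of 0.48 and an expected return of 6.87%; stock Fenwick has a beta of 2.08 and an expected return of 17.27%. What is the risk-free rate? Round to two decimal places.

3.75%

Both satisfy E(R) = R_f + β·MRP, so the slope of the SML is
MRP = (17.27% − 6.87%) / (2.08 − 0.48) = 10.40% / 1.60 = 6.5000%
R_f = E(R_Durant) − β_Durant·MRP = 6.87% − 0.48 × 6.5000% = 3.7500%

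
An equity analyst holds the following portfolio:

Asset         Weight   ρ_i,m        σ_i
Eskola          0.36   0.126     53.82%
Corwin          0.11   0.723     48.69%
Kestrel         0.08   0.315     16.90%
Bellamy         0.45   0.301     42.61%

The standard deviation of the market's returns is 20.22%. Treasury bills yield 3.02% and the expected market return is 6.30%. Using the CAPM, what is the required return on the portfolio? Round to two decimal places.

5.05%

β_Eskola = 0.126 × 53.82% / 20.22% = 0.3354
β_Corwin = 0.723 × 48.69% / 20.22% = 1.7410
β_Kestrel = 0.315 × 16.90% / 20.22% = 0.2633
β_Bellamy = 0.301 × 42.61% / 20.22% = 0.6343
β_P = Σ w_i β_i = 0.36×0.3354 + 0.11×1.7410 + 0.08×0.2633 + 0.45×0.6343 = 0.6188
MRP = 6.30% − 3.02% = 3.28%
E(R_P) = R_f + β_P × MRP = 3.02% + 0.6188 × 3.28% = 5.05%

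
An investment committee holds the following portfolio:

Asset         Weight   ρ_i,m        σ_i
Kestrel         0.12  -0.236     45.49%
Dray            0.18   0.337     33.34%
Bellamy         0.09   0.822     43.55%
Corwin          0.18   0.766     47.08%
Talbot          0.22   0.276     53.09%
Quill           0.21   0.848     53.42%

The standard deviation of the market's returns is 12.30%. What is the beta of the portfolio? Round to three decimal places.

β_Kestrel = -0.236 × 45.49% / 12.30% = -0.8728
β_Dray = 0.337 × 33.34% / 12.30% = 0.9135
β_Bellamy = 0.822 × 43.55% / 12.30% = 2.9104
β_Corwin = 0.766 × 47.08% / 12.30% = 2.9320
β_Talbot = 0.276 × 53.09% / 12.30% = 1.1913
β_Quill = 0.848 × 53.42% / 12.30% = 3.6829
β_P = Σ w_i β_i = 0.12×-0.8728 + 0.18×0.9135 + 0.09×2.9104 + 0.18×2.9320 + 0.22×1.1913 + 0.21×3.6829 = 1.8849

1.885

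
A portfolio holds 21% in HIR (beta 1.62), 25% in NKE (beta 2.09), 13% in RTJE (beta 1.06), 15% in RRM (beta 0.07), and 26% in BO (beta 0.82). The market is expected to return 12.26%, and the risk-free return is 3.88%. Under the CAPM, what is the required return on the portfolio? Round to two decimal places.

β_P = Σ w_i β_i = 0.21×1.62 + 0.25×2.09 + 0.13×1.06 + 0.15×0.07 + 0.26×0.82 = 1.2242
MRP = 12.26% − 3.88% = 8.38%
E(R_P) = R_f + β_P × MRP = 3.88% + 1.2242 × 8.38% = 14.14%

14.14%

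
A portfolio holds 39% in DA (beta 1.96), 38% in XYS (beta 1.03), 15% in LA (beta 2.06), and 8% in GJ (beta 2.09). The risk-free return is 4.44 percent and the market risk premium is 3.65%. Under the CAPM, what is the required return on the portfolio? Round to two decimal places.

β_P = Σ w_i β_i = 0.39×1.96 + 0.38×1.03 + 0.15×2.06 + 0.08×2.09 = 1.6320
E(R_P) = R_f + β_P × MRP = 4.44% + 1.6320 × 3.65% = 10.40%

10.40%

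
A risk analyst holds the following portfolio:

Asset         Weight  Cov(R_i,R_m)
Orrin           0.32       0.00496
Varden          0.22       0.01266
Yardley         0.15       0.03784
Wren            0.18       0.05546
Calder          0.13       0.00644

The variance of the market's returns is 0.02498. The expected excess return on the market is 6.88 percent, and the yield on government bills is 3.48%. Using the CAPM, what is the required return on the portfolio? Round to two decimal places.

β_Orrin = 0.00496 / 0.02498 = 0.1986
β_Varden = 0.01266 / 0.02498 = 0.5068
β_Yardley = 0.03784 / 0.02498 = 1.5148
β_Wren = 0.05546 / 0.02498 = 2.2202
β_Calder = 0.00644 / 0.02498 = 0.2578
β_P = Σ w_i β_i = 0.32×0.1986 + 0.22×0.5068 + 0.15×1.5148 + 0.18×2.2202 + 0.13×0.2578 = 0.8354
E(R_P) = R_f + β_P × MRP = 3.48% + 0.8354 × 6.88% = 9.23%

9.23%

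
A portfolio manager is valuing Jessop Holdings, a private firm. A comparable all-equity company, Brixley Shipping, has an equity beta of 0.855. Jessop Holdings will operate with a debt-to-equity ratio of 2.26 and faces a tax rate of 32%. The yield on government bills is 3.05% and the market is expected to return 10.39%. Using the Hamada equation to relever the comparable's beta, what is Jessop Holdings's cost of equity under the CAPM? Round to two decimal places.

18.97%

β_L = β_U × [1 + (1 − t)(D/E)] = 0.855 × [1 + (1 − 0.32) × 2.26]
    = 0.855 × [1 + 0.68 × 2.26] = 0.855 × 2.5368 = 2.1690
MRP = 10.39% − 3.05% = 7.34%
E(R) = R_f + β_L × MRP = 3.05% + 2.1690 × 7.34% = 18.97%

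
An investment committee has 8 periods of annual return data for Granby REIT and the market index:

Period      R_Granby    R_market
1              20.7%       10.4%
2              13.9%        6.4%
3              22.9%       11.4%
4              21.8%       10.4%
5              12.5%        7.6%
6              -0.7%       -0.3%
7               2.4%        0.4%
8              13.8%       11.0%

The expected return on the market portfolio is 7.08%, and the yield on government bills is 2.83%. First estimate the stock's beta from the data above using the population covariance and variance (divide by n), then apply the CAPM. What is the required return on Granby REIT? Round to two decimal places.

10.23%

Mean R_i = (20.7 + 13.9 + 22.9 + 21.8 + 12.5 − 0.7 + 2.4 + 13.8) / 8 = 13.4125%
Mean R_m = (10.4 + 6.4 + 11.4 + 10.4 + 7.6 − 0.3 + 0.4 + 11.0) / 8 = 7.1625%
Σ(R_i − R̄_i)(R_m − R̄_m) = 271.4538  ⇒  Cov = 271.4538 / 8 = 33.9317
Σ(R_m − R̄_m)² = 155.8388  ⇒  Var(R_m) = 155.8388 / 8 = 19.4799
β = Cov / Var(R_m) = 33.9317 / 19.4799 = 1.7419
MRP = 7.08% − 2.83% = 4.25%
E(R) = R_f + β × MRP = 2.83% + 1.7419 × 4.25% = 10.23%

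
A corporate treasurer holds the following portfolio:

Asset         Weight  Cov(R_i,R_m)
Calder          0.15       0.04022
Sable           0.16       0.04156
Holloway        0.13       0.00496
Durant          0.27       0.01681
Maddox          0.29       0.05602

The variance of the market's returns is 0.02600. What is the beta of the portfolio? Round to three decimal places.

1.312

β_Calder = 0.04022 / 0.02600 = 1.5469
β_Sable = 0.04156 / 0.02600 = 1.5985
β_Holloway = 0.00496 / 0.02600 = 0.1908
β_Durant = 0.01681 / 0.02600 = 0.6465
β_Maddox = 0.05602 / 0.02600 = 2.1546
β_P = Σ w_i β_i = 0.15×1.5469 + 0.16×1.5985 + 0.13×0.1908 + 0.27×0.6465 + 0.29×2.1546 = 1.3120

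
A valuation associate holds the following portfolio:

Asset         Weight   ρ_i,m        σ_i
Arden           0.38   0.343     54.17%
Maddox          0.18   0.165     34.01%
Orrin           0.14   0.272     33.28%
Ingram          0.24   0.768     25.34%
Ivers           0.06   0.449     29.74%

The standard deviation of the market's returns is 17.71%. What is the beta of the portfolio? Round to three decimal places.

0.836

β_Arden = 0.343 × 54.17% / 17.71% = 1.0491
β_Maddox = 0.165 × 34.01% / 17.71% = 0.3169
β_Orrin = 0.272 × 33.28% / 17.71% = 0.5111
β_Ingram = 0.768 × 25.34% / 17.71% = 1.0989
β_Ivers = 0.449 × 29.74% / 17.71% = 0.7540
β_P = Σ w_i β_i = 0.38×1.0491 + 0.18×0.3169 + 0.14×0.5111 + 0.24×1.0989 + 0.06×0.7540 = 0.8362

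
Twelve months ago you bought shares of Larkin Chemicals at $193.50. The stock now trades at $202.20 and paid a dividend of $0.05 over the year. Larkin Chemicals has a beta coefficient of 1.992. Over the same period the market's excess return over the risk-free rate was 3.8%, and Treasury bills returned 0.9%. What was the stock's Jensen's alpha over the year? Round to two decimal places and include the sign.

-3.95%

Realised HPR = (P1 + D1 − P0) / P0 = (202.20 + 0.05 − 193.50) / 193.50 = 8.75 / 193.50 = 4.5220%
CAPM required = R_f + β·MRP = 0.9% + 1.992 × 3.8% = 8.4696%
α = realised − required = 4.5220% − 8.4696% = -3.95%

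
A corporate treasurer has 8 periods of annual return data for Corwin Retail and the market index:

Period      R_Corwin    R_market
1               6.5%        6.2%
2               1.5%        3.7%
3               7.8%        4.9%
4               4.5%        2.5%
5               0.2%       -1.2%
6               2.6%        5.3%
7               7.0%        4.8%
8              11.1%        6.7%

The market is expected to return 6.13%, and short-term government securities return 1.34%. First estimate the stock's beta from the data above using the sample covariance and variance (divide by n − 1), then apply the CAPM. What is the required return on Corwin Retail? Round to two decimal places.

Mean R_i = (6.5 + 1.5 + 7.8 + 4.5 + 0.2 + 2.6 + 7.0 + 11.1) / 8 = 5.1500%
Mean R_m = (6.2 + 3.7 + 4.9 + 2.5 − 1.2 + 5.3 + 4.8 + 6.7) / 8 = 4.1125%
Σ(R_i − R̄_i)(R_m − R̄_m) = 47.3950  ⇒  Cov = 47.3950 / 7 = 6.7707
Σ(R_m − R̄_m)² = 44.5488  ⇒  Var(R_m) = 44.5488 / 7 = 6.3641
β = Cov / Var(R_m) = 6.7707 / 6.3641 = 1.0639
MRP = 6.13% − 1.34% = 4.79%
E(R) = R_f + β × MRP = 1.34% + 1.0639 × 4.79% = 6.44%

6.44%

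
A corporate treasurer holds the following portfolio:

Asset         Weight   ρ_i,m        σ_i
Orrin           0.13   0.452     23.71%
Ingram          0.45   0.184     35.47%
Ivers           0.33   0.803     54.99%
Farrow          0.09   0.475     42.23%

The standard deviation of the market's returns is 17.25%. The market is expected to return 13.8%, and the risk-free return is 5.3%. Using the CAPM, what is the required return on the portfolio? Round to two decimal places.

β_Orrin = 0.452 × 23.71% / 17.25% = 0.6213
β_Ingram = 0.184 × 35.47% / 17.25% = 0.3783
β_Ivers = 0.803 × 54.99% / 17.25% = 2.5598
β_Farrow = 0.475 × 42.23% / 17.25% = 1.1629
β_P = Σ w_i β_i = 0.13×0.6213 + 0.45×0.3783 + 0.33×2.5598 + 0.09×1.1629 = 1.2004
MRP = 13.8% − 5.3% = 8.50%
E(R_P) = R_f + β_P × MRP = 5.3% + 1.2004 × 8.5% = 15.50%

15.50%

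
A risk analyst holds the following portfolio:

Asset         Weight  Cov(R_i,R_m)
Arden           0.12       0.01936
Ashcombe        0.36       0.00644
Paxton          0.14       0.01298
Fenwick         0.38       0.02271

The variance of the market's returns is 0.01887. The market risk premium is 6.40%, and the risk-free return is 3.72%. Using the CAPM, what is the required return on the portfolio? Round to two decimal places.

β_Arden = 0.01936 / 0.01887 = 1.0260
β_Ashcombe = 0.00644 / 0.01887 = 0.3413
β_Paxton = 0.01298 / 0.01887 = 0.6879
β_Fenwick = 0.02271 / 0.01887 = 1.2035
β_P = Σ w_i β_i = 0.12×1.0260 + 0.36×0.3413 + 0.14×0.6879 + 0.38×1.2035 = 0.7996
E(R_P) = R_f + β_P × MRP = 3.72% + 0.7996 × 6.40% = 8.84%

8.84%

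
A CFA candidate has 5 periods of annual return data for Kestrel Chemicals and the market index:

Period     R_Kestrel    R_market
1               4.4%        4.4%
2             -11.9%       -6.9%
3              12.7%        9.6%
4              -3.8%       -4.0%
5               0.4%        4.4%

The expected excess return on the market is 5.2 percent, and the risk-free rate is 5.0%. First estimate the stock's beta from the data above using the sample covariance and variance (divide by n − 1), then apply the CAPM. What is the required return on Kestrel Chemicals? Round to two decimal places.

11.74%

Mean R_i = (4.4 − 11.9 + 12.7 − 3.8 + 0.4) / 5 = 0.3600%
Mean R_m = (4.4 − 6.9 + 9.6 − 4.0 + 4.4) / 5 = 1.5000%
Σ(R_i − R̄_i)(R_m − R̄_m) = 237.6500  ⇒  Cov = 237.6500 / 4 = 59.4125
Σ(R_m − R̄_m)² = 183.2400  ⇒  Var(R_m) = 183.2400 / 4 = 45.8100
β = Cov / Var(R_m) = 59.4125 / 45.8100 = 1.2969
E(R) = R_f + β × MRP = 5.0% + 1.2969 × 5.2% = 11.74%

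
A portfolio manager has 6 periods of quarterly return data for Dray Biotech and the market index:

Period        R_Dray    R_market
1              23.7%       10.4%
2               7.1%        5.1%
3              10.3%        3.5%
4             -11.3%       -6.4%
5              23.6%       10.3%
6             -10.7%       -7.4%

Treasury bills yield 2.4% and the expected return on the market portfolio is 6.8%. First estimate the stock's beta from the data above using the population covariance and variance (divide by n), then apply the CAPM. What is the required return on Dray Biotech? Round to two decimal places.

Mean R_i = (23.7 + 7.1 + 10.3 − 11.3 + 23.6 − 10.7) / 6 = 7.1167%
Mean R_m = (10.4 + 5.1 + 3.5 − 6.4 + 10.3 − 7.4) / 6 = 2.5833%
Σ(R_i − R̄_i)(R_m − R̄_m) = 603.0117  ⇒  Cov = 603.0117 / 6 = 100.5020
Σ(R_m − R̄_m)² = 308.1883  ⇒  Var(R_m) = 308.1883 / 6 = 51.3647
β = Cov / Var(R_m) = 100.5020 / 51.3647 = 1.9566
MRP = 6.8% − 2.4% = 4.40%
E(R) = R_f + β × MRP = 2.4% + 1.9566 × 4.4% = 11.01%

11.01%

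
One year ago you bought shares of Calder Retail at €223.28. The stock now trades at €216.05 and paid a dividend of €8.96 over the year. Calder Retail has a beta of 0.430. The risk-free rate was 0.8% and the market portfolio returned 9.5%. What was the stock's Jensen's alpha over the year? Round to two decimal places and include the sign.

-3.77%

Realised HPR = (P1 + D1 − P0) / P0 = (216.05 + 8.96 − 223.28) / 223.28 = 1.73 / 223.28 = 0.7748%
MRP = 9.5% − 0.8% = 8.70%
CAPM required = R_f + β·MRP = 0.8% + 0.430 × 8.7% = 4.5410%
α = realised − required = 0.7748% − 4.5410% = -3.77%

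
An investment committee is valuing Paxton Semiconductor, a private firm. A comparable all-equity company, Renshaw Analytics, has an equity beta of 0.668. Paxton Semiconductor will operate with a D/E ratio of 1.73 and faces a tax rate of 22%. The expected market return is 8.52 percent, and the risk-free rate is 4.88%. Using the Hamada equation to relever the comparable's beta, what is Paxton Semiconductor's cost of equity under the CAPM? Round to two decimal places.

10.59%

β_L = β_U × [1 + (1 − t)(D/E)] = 0.668 × [1 + (1 − 0.22) × 1.73]
    = 0.668 × [1 + 0.78 × 1.73] = 0.668 × 2.3494 = 1.5694
MRP = 8.52% − 4.88% = 3.64%
E(R) = R_f + β_L × MRP = 4.88% + 1.5694 × 3.64% = 10.59%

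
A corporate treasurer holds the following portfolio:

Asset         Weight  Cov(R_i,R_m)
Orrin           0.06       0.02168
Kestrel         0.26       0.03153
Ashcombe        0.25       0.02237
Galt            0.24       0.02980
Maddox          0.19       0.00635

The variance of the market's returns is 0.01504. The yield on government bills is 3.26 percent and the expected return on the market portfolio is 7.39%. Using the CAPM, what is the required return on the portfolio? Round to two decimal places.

9.70%

β_Orrin = 0.02168 / 0.01504 = 1.4415
β_Kestrel = 0.03153 / 0.01504 = 2.0964
β_Ashcombe = 0.02237 / 0.01504 = 1.4874
β_Galt = 0.02980 / 0.01504 = 1.9814
β_Maddox = 0.00635 / 0.01504 = 0.4222
β_P = Σ w_i β_i = 0.06×1.4415 + 0.26×2.0964 + 0.25×1.4874 + 0.24×1.9814 + 0.19×0.4222 = 1.5592
MRP = 7.39% − 3.26% = 4.13%
E(R_P) = R_f + β_P × MRP = 3.26% + 1.5592 × 4.13% = 9.70%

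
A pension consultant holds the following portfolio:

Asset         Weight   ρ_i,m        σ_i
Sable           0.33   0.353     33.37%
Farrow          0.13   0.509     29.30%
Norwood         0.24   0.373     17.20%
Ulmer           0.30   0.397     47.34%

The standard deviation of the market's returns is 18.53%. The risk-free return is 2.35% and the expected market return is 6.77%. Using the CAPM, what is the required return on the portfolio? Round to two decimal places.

β_Sable = 0.353 × 33.37% / 18.53% = 0.6357
β_Farrow = 0.509 × 29.30% / 18.53% = 0.8048
β_Norwood = 0.373 × 17.20% / 18.53% = 0.3462
β_Ulmer = 0.397 × 47.34% / 18.53% = 1.0142
β_P = Σ w_i β_i = 0.33×0.6357 + 0.13×0.8048 + 0.24×0.3462 + 0.30×1.0142 = 0.7018
MRP = 6.77% − 2.35% = 4.42%
E(R_P) = R_f + β_P × MRP = 2.35% + 0.7018 × 4.42% = 5.45%

5.45%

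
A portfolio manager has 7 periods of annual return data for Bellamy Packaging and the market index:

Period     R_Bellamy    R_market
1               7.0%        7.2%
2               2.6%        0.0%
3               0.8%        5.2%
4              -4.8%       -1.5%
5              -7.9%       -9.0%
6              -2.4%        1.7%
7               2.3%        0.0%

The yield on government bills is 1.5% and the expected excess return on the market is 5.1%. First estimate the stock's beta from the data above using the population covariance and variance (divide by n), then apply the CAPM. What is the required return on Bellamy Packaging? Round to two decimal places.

Mean R_i = (7.0 + 2.6 + 0.8 − 4.8 − 7.9 − 2.4 + 2.3) / 7 = -0.3429%
Mean R_m = (7.2 + 0.0 + 5.2 − 1.5 − 9.0 + 1.7 + 0.0) / 7 = 0.5143%
Σ(R_i − R̄_i)(R_m − R̄_m) = 130.0143  ⇒  Cov = 130.0143 / 7 = 18.5735
Σ(R_m − R̄_m)² = 163.1686  ⇒  Var(R_m) = 163.1686 / 7 = 23.3098
β = Cov / Var(R_m) = 18.5735 / 23.3098 = 0.7968
E(R) = R_f + β × MRP = 1.5% + 0.7968 × 5.1% = 5.56%

5.56%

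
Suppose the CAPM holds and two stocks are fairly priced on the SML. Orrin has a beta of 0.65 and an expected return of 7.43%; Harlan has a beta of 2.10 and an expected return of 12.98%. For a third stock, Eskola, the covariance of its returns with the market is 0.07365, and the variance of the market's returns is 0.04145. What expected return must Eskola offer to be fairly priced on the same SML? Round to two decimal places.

MRP = (12.98% − 7.43%) / (2.10 − 0.65) = 3.8276%
R_f = 7.43% − 0.65 × 3.8276% = 4.9421%
β_Eskola = Cov / Var(R_m) = 0.07365 / 0.04145 = 1.7768
E(R_Eskola) = R_f + β × MRP = 4.9421% + 1.7768 × 3.8276% = 11.74%

11.74%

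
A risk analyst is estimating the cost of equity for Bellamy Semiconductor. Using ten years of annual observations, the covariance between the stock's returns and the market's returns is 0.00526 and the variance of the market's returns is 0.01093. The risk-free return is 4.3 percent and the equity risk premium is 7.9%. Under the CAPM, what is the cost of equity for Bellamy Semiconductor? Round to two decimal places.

8.10%

β = Cov(R_i, R_m) / Var(R_m) = 0.00526 / 0.01093 = 0.4812
E(R) = R_f + β × MRP = 4.3% + 0.4812 × 7.9% = 8.10%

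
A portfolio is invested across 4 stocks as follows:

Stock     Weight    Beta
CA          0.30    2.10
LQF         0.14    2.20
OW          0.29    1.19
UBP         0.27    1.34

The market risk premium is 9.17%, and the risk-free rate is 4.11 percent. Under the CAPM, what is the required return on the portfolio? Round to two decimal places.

β_P = Σ w_i β_i = 0.30×2.10 + 0.14×2.20 + 0.29×1.19 + 0.27×1.34 = 1.6449
E(R_P) = R_f + β_P × MRP = 4.11% + 1.6449 × 9.17% = 19.19%

19.19%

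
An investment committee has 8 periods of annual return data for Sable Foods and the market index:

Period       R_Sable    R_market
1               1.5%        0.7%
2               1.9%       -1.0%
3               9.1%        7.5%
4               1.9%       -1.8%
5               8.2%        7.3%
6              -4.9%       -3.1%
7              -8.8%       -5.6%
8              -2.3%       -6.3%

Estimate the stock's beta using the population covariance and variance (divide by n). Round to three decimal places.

Mean R_i = (1.5 + 1.9 + 9.1 + 1.9 + 8.2 − 4.9 − 8.8 − 2.3) / 8 = 0.8250%
Mean R_m = (0.7 − 1.0 + 7.5 − 1.8 + 7.3 − 3.1 − 5.6 − 6.3) / 8 = -0.2875%
Σ(R_i − R̄_i)(R_m − R̄_m) = 204.6975  ⇒  Cov = 204.6975 / 8 = 25.5872
Σ(R_m − R̄_m)² = 194.2688  ⇒  Var(R_m) = 194.2688 / 8 = 24.2836
β = Cov / Var(R_m) = 25.5872 / 24.2836 = 1.0537

1.054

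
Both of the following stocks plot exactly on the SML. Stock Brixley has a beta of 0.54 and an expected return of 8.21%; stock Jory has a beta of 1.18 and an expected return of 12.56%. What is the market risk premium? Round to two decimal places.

6.80%

Both satisfy E(R) = R_f + β·MRP, so the slope of the SML is
MRP = (12.56% − 8.21%) / (1.18 − 0.54) = 4.35% / 0.64 = 6.7969%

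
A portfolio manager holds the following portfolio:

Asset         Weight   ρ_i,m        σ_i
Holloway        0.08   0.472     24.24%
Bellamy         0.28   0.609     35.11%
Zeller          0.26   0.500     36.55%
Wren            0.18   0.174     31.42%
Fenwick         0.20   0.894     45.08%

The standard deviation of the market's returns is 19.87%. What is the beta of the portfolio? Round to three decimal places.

β_Holloway = 0.472 × 24.24% / 19.87% = 0.5758
β_Bellamy = 0.609 × 35.11% / 19.87% = 1.0761
β_Zeller = 0.500 × 36.55% / 19.87% = 0.9197
β_Wren = 0.174 × 31.42% / 19.87% = 0.2751
β_Fenwick = 0.894 × 45.08% / 19.87% = 2.0283
β_P = Σ w_i β_i = 0.08×0.5758 + 0.28×1.0761 + 0.26×0.9197 + 0.18×0.2751 + 0.20×2.0283 = 1.0417

1.042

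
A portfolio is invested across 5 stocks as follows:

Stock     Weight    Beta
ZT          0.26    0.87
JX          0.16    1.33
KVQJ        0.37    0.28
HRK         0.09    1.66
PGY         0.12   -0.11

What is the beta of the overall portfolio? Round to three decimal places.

β_P = Σ w_i β_i = 0.26×0.87 + 0.16×1.33 + 0.37×0.28 + 0.09×1.66 + 0.12×-0.11 = 0.6788

0.679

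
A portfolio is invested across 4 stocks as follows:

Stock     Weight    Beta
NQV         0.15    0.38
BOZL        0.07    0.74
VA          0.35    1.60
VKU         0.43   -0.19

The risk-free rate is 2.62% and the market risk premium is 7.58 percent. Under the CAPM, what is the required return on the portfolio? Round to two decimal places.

β_P = Σ w_i β_i = 0.15×0.38 + 0.07×0.74 + 0.35×1.60 + 0.43×-0.19 = 0.5871
E(R_P) = R_f + β_P × MRP = 2.62% + 0.5871 × 7.58% = 7.07%

7.07%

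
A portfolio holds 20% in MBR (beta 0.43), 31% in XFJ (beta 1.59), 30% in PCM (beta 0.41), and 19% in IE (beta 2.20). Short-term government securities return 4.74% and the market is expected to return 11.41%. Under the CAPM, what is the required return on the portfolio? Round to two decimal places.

12.21%

β_P = Σ w_i β_i = 0.20×0.43 + 0.31×1.59 + 0.30×0.41 + 0.19×2.20 = 1.1199
MRP = 11.41% − 4.74% = 6.67%
E(R_P) = R_f + β_P × MRP = 4.74% + 1.1199 × 6.67% = 12.21%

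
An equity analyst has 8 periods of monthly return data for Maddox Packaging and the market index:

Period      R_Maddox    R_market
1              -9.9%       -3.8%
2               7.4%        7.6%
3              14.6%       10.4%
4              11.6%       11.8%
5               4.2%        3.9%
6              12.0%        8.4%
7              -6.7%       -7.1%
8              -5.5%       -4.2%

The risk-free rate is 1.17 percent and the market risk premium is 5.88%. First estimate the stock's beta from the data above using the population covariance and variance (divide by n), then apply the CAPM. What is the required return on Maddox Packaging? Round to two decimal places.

8.51%

Mean R_i = (-9.9 + 7.4 + 14.6 + 11.6 + 4.2 + 12.0 − 6.7 − 5.5) / 8 = 3.4625%
Mean R_m = (-3.8 + 7.6 + 10.4 + 11.8 + 3.9 + 8.4 − 7.1 − 4.2) / 8 = 3.3750%
Σ(R_i − R̄_i)(R_m − R̄_m) = 476.9425  ⇒  Cov = 476.9425 / 8 = 59.6178
Σ(R_m − R̄_m)² = 382.2950  ⇒  Var(R_m) = 382.2950 / 8 = 47.7869
β = Cov / Var(R_m) = 59.6178 / 47.7869 = 1.2476
E(R) = R_f + β × MRP = 1.17% + 1.2476 × 5.88% = 8.51%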